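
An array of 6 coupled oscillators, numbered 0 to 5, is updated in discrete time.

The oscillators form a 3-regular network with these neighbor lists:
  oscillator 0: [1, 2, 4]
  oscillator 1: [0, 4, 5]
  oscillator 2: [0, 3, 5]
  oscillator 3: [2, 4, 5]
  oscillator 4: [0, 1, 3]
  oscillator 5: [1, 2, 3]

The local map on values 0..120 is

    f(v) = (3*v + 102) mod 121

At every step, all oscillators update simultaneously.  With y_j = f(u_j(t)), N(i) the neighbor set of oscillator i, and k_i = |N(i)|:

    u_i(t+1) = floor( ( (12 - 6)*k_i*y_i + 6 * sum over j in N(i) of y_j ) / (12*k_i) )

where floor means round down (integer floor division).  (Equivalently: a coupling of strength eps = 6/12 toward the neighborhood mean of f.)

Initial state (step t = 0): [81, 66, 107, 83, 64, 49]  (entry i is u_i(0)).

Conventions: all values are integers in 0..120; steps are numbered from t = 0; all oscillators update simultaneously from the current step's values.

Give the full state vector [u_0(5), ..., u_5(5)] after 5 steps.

Answer: [43, 21, 45, 45, 42, 26]

Derivation:
t=0: [81, 66, 107, 83, 64, 49]
t=1: [79, 56, 66, 74, 71, 41]
t=2: [75, 59, 76, 80, 71, 80]
t=3: [75, 61, 91, 93, 73, 87]
t=4: [64, 48, 23, 24, 63, 12]
t=5: [43, 21, 45, 45, 42, 26]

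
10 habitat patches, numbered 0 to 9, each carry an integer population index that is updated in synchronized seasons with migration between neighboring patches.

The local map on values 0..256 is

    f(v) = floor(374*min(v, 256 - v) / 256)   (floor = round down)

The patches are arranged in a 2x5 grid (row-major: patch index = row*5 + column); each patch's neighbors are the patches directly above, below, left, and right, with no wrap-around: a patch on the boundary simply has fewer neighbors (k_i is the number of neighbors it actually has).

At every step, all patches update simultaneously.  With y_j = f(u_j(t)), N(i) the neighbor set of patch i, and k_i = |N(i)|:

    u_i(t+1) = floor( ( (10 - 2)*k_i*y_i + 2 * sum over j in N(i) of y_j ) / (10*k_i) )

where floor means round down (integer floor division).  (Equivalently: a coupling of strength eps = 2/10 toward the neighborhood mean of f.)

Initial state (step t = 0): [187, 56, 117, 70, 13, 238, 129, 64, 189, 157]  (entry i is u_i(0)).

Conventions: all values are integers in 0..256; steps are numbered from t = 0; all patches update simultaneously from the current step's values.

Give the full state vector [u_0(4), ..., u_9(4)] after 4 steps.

Simulating step by step:
t=0: [187, 56, 117, 70, 13, 238, 129, 64, 189, 157]
t=1: [90, 95, 154, 100, 39, 49, 161, 104, 100, 126]
t=2: [125, 138, 148, 140, 77, 83, 134, 149, 148, 167]
t=3: [174, 172, 158, 163, 119, 132, 172, 157, 155, 130]
t=4: [125, 123, 141, 138, 170, 168, 127, 142, 148, 179]

Answer: [125, 123, 141, 138, 170, 168, 127, 142, 148, 179]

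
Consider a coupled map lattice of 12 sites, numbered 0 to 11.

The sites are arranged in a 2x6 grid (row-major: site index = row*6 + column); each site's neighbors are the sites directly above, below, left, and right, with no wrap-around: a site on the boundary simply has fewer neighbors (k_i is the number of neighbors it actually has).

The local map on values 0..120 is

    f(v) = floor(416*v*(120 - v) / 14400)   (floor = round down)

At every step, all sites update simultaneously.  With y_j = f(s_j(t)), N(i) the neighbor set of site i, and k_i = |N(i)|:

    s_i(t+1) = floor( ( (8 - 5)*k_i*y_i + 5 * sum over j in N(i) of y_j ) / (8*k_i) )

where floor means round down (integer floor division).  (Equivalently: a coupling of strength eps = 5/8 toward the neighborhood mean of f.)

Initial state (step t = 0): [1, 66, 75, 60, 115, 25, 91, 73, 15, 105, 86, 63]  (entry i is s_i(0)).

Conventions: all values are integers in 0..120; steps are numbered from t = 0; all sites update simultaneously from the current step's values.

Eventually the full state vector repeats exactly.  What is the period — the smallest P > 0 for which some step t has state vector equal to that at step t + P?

Answer: 2
Key observation: The state at step 12, [102, 102, 102, 102, 102, 102, 102, 102, 102, 102, 102, 102], reappears at step 14 — and no state repeats earlier — so the cycle the system enters has period 2.

Derivation:
t=0: [1, 66, 75, 60, 115, 25, 91, 73, 15, 105, 86, 63]
t=1: [56, 79, 88, 71, 59, 62, 60, 83, 67, 65, 65, 86]
t=2: [100, 91, 91, 97, 102, 97, 98, 95, 94, 102, 99, 95]
t=3: [64, 70, 72, 61, 59, 61, 62, 68, 67, 60, 58, 64]
t=4: [102, 101, 100, 102, 103, 103, 102, 102, 101, 103, 103, 103]
t=5: [53, 54, 55, 52, 50, 50, 53, 53, 53, 51, 50, 50]
t=6: [102, 102, 102, 101, 101, 101, 102, 102, 102, 101, 101, 101]
t=7: [53, 53, 53, 54, 55, 55, 53, 53, 53, 54, 55, 55]
t=8: [102, 102, 102, 102, 102, 103, 102, 102, 102, 102, 102, 103]
t=9: [53, 53, 53, 53, 52, 50, 53, 53, 53, 53, 52, 50]
t=10: [102, 102, 102, 102, 101, 101, 102, 102, 102, 102, 101, 101]
t=11: [53, 53, 53, 53, 54, 55, 53, 53, 53, 53, 54, 55]
t=12: [102, 102, 102, 102, 102, 102, 102, 102, 102, 102, 102, 102]
t=13: [53, 53, 53, 53, 53, 53, 53, 53, 53, 53, 53, 53]
t=14: [102, 102, 102, 102, 102, 102, 102, 102, 102, 102, 102, 102]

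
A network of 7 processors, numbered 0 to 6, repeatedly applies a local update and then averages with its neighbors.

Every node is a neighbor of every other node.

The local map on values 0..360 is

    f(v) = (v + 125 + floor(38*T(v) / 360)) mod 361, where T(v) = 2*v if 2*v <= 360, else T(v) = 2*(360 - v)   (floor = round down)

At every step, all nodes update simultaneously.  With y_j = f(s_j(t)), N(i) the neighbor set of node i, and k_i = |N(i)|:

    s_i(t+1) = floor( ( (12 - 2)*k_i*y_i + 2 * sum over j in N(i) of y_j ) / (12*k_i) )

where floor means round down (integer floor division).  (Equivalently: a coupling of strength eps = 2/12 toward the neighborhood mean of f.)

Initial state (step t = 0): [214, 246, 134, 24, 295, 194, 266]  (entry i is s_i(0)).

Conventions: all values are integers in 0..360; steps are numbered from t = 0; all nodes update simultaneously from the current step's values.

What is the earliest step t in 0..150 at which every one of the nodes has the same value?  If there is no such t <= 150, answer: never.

Answer: never
Key observation: The state at step 34 reappears at step 39 — the system is in a cycle of period 5 from step 34 on.  No step 0..39 is synchronized, and the cycle repeats forever, so no step up to 150 (or ever) has all nodes equal.

Derivation:
t=0: [214, 246, 134, 24, 295, 194, 266]  (not all equal)
t=1: [33, 54, 257, 150, 84, 311, 66]  (not all equal)
t=2: [165, 186, 67, 280, 215, 102, 198]  (not all equal)
t=3: [304, 322, 209, 91, 50, 242, 330]  (not all equal)
t=4: [83, 95, 23, 209, 169, 44, 100]  (not all equal)
t=5: [219, 231, 160, 41, 303, 181, 236]  (not all equal)
t=6: [36, 44, 283, 167, 90, 303, 48]  (not all equal)
t=7: [169, 177, 84, 297, 222, 97, 181]  (not all equal)
t=8: [308, 316, 225, 103, 55, 238, 319]  (not all equal)
t=9: [86, 92, 34, 221, 174, 42, 94]  (not all equal)
t=10: [223, 228, 172, 49, 308, 179, 230]  (not all equal)
t=11: [39, 42, 295, 175, 93, 302, 44]  (not all equal)
t=12: [173, 175, 92, 305, 225, 97, 178]  (not all equal)
t=13: [313, 314, 234, 108, 57, 238, 317]  (not all equal)
t=14: [90, 91, 40, 226, 177, 42, 93]  (not all equal)
t=15: [227, 228, 178, 53, 312, 180, 230]  (not all equal)
t=16: [43, 43, 302, 180, 97, 304, 45]  (not all equal)
t=17: [178, 178, 98, 311, 230, 99, 179]  (not all equal)
t=18: [318, 318, 240, 113, 61, 241, 319]  (not all equal)
t=19: [94, 94, 45, 232, 181, 46, 95]  (not all equal)
t=20: [231, 231, 184, 58, 316, 185, 233]  (not all equal)
t=21: [46, 46, 307, 186, 100, 307, 47]  (not all equal)
t=22: [181, 181, 102, 315, 234, 102, 181]  (not all equal)
t=23: [321, 321, 245, 116, 64, 245, 321]  (not all equal)
t=24: [97, 97, 49, 236, 185, 49, 97]  (not all equal)
t=25: [235, 235, 188, 61, 319, 188, 235]  (not all equal)
t=26: [49, 49, 310, 189, 102, 310, 49]  (not all equal)
t=27: [184, 184, 104, 318, 236, 104, 184]  (not all equal)
t=28: [324, 324, 247, 118, 66, 247, 324]  (not all equal)
t=29: [99, 99, 50, 237, 187, 50, 99]  (not all equal)
t=30: [237, 237, 190, 61, 321, 190, 237]  (not all equal)
t=31: [50, 50, 311, 189, 104, 311, 50]  (not all equal)
t=32: [185, 185, 105, 318, 238, 105, 185]  (not all equal)
t=33: [324, 324, 249, 118, 67, 249, 324]  (not all equal)
t=34: [99, 99, 52, 238, 189, 52, 99]  (not all equal)
t=35: [237, 237, 191, 62, 323, 191, 237]  (not all equal)
t=36: [50, 50, 312, 190, 105, 312, 50]  (not all equal)
t=37: [185, 185, 106, 318, 239, 106, 185]  (not all equal)
t=38: [324, 324, 249, 118, 68, 249, 324]  (not all equal)
t=39: [99, 99, 52, 238, 189, 52, 99]  (not all equal)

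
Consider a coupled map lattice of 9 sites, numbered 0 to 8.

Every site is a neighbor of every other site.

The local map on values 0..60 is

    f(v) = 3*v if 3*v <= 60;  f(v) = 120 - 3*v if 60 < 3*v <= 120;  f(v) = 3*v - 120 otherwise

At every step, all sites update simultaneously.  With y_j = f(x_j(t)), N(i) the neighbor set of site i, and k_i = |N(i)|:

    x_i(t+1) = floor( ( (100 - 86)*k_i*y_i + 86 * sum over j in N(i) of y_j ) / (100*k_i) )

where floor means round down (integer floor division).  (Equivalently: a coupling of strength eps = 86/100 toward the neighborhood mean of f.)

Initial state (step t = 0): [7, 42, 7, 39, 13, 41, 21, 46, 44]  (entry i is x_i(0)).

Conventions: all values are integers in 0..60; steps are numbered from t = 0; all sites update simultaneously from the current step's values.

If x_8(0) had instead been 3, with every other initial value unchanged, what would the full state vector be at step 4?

Simulating step by step:
t=0: [7, 42, 7, 39, 13, 41, 21, 46, 3]
t=1: [19, 19, 19, 19, 20, 19, 20, 19, 19]
t=2: [57, 57, 57, 57, 57, 57, 57, 57, 57]
t=3: [51, 51, 51, 51, 51, 51, 51, 51, 51]
t=4: [33, 33, 33, 33, 33, 33, 33, 33, 33]

Answer: [33, 33, 33, 33, 33, 33, 33, 33, 33]
Key observation: This trace re-runs the system from the modified initial state.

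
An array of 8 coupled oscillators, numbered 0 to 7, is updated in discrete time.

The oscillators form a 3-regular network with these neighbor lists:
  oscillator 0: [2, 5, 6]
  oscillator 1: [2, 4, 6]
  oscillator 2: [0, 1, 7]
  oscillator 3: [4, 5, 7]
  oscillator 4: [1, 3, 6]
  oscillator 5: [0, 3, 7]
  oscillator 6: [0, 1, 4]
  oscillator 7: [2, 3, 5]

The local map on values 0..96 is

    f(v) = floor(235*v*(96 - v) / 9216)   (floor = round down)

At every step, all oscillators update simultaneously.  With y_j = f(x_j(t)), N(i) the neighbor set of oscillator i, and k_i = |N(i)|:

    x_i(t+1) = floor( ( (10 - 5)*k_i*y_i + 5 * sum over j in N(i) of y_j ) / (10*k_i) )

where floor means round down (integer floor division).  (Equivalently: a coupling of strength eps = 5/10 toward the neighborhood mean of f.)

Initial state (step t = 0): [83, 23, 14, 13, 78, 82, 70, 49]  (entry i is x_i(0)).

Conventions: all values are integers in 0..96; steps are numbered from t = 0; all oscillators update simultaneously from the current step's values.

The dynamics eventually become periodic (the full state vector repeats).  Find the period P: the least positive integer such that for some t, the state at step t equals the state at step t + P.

Simulating step by step:
t=0: [83, 23, 14, 13, 78, 82, 70, 49]
t=1: [30, 39, 35, 33, 36, 33, 40, 43]
t=2: [52, 55, 54, 54, 55, 53, 55, 55]
t=3: [57, 57, 57, 57, 57, 57, 57, 57]
t=4: [56, 56, 56, 56, 56, 56, 56, 56]
t=5: [57, 57, 57, 57, 57, 57, 57, 57]

Answer: 2
Key observation: The state at step 3, [57, 57, 57, 57, 57, 57, 57, 57], reappears at step 5 — and no state repeats earlier — so the cycle the system enters has period 2.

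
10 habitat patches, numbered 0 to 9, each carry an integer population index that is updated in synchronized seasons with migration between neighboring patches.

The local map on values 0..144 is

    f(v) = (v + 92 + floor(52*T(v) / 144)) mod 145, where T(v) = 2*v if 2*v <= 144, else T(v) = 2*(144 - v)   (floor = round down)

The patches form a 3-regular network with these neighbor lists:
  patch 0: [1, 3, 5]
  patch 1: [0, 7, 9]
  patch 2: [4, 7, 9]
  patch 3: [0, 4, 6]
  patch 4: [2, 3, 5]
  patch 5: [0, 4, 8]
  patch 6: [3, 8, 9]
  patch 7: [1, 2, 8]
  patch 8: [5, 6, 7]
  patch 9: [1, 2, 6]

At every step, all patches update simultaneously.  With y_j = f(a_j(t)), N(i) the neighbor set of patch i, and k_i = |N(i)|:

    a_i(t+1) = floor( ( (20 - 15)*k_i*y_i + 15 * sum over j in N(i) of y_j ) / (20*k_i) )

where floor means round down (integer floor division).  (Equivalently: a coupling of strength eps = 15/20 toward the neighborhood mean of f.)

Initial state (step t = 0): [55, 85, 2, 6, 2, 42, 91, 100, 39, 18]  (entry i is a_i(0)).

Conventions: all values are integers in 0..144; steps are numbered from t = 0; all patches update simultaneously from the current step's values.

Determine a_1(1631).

Answer: a_1(1631) = 136
Key observation: The state at step 14, [71, 71, 71, 71, 71, 71, 71, 71, 71, 71], reappears at step 23: the system is in a cycle of period 9 from step 14 on.  Therefore the state at step 1631 equals the state at step 14 + ((1631 - 14) mod 9) = 20, which is [136, 136, 136, 136, 136, 136, 136, 136, 136, 136].

Derivation:
t=0: [55, 85, 2, 6, 2, 42, 91, 100, 39, 18]
t=1: [59, 79, 97, 78, 77, 42, 78, 65, 46, 92]
t=2: [52, 63, 70, 66, 60, 41, 61, 58, 43, 74]
t=3: [42, 52, 58, 49, 48, 31, 51, 47, 34, 61]
t=4: [21, 33, 38, 28, 26, 13, 30, 28, 16, 42]
t=5: [96, 72, 76, 136, 100, 124, 105, 68, 129, 44]
t=6: [80, 58, 59, 80, 80, 81, 69, 73, 78, 61]
t=7: [66, 60, 61, 71, 66, 72, 65, 59, 70, 52]
t=8: [62, 48, 49, 61, 63, 64, 57, 54, 61, 49]
t=9: [47, 38, 39, 51, 48, 54, 45, 38, 48, 34]
t=10: [28, 14, 15, 28, 29, 31, 23, 16, 26, 13]
t=11: [99, 122, 122, 138, 99, 104, 130, 122, 96, 119]
t=12: [82, 82, 82, 83, 82, 78, 84, 82, 81, 84]
t=13: [73, 73, 73, 73, 73, 72, 73, 73, 73, 73]
t=14: [71, 71, 71, 71, 71, 71, 71, 71, 71, 71]
t=15: [69, 69, 69, 69, 69, 69, 69, 69, 69, 69]
t=16: [65, 65, 65, 65, 65, 65, 65, 65, 65, 65]
t=17: [58, 58, 58, 58, 58, 58, 58, 58, 58, 58]
t=18: [46, 46, 46, 46, 46, 46, 46, 46, 46, 46]
t=19: [26, 26, 26, 26, 26, 26, 26, 26, 26, 26]
t=20: [136, 136, 136, 136, 136, 136, 136, 136, 136, 136]
t=21: [88, 88, 88, 88, 88, 88, 88, 88, 88, 88]
t=22: [75, 75, 75, 75, 75, 75, 75, 75, 75, 75]
t=23: [71, 71, 71, 71, 71, 71, 71, 71, 71, 71]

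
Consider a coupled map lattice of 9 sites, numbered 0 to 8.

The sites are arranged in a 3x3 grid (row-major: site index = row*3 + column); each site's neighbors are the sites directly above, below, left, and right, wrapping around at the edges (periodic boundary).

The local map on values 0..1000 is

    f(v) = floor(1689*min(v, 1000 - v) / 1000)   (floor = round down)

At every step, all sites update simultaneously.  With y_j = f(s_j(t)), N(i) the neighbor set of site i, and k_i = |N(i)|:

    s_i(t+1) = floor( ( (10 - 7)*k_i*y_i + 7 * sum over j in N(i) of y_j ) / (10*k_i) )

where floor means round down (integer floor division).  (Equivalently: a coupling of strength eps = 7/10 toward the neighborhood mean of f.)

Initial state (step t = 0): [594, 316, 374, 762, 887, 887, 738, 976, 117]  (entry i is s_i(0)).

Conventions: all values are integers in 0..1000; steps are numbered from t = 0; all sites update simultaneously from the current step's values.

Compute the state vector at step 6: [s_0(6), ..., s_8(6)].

Simulating step by step:
t=0: [594, 316, 374, 762, 887, 887, 738, 976, 117]
t=1: [556, 430, 470, 384, 260, 305, 364, 250, 287]
t=2: [711, 638, 670, 599, 536, 568, 587, 522, 555]
t=3: [591, 644, 618, 675, 729, 703, 685, 739, 713]
t=4: [614, 570, 591, 545, 502, 523, 537, 494, 515]
t=5: [714, 745, 732, 769, 800, 787, 772, 804, 790]
t=6: [434, 409, 420, 390, 365, 375, 388, 362, 373]

Answer: [434, 409, 420, 390, 365, 375, 388, 362, 373]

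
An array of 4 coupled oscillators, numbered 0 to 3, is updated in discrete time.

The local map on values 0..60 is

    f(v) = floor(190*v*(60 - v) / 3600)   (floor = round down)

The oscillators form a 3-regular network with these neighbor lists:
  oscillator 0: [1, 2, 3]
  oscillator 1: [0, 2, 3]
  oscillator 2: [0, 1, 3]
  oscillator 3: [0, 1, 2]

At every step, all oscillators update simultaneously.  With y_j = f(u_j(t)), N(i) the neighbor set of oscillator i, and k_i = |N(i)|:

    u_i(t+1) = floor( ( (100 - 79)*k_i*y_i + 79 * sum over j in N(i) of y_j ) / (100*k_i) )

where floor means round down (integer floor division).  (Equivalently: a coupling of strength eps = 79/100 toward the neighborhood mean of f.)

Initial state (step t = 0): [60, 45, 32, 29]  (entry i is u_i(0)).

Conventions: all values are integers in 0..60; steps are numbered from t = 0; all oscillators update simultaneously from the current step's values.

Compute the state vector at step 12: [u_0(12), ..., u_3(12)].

Simulating step by step:
t=0: [60, 45, 32, 29]
t=1: [33, 32, 31, 31]
t=2: [47, 47, 47, 47]
t=3: [32, 32, 32, 32]
t=4: [47, 47, 47, 47]
t=5: [32, 32, 32, 32]
t=6: [47, 47, 47, 47]
t=7: [32, 32, 32, 32]
t=8: [47, 47, 47, 47]
t=9: [32, 32, 32, 32]
t=10: [47, 47, 47, 47]
t=11: [32, 32, 32, 32]
t=12: [47, 47, 47, 47]

Answer: [47, 47, 47, 47]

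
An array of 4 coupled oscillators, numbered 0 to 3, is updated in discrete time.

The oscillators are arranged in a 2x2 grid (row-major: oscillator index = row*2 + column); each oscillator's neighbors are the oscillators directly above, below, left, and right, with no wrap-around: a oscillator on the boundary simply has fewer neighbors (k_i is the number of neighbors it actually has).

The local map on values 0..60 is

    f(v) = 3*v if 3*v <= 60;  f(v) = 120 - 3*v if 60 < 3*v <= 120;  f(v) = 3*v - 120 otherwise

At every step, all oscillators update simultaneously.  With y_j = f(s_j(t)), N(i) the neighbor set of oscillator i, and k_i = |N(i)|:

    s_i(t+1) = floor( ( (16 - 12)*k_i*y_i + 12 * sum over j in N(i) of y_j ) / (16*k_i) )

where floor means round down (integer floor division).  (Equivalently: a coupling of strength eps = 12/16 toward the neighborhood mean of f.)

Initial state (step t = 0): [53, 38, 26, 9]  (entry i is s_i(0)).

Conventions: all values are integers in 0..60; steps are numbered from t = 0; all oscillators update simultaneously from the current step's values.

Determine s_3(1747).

Simulating step by step:
t=0: [53, 38, 26, 9]
t=1: [27, 26, 35, 24]
t=2: [31, 43, 36, 33]
t=3: [14, 20, 21, 13]
t=4: [54, 45, 44, 53]
t=5: [20, 34, 33, 19]
t=6: [29, 48, 49, 28]
t=7: [27, 31, 32, 28]
t=8: [28, 34, 34, 28]
t=9: [22, 31, 31, 22]
t=10: [33, 47, 47, 33]
t=11: [21, 21, 21, 21]
t=12: [57, 57, 57, 57]
t=13: [51, 51, 51, 51]
t=14: [33, 33, 33, 33]
t=15: [21, 21, 21, 21]

Answer: s_3(1747) = 21
Key observation: The state at step 11, [21, 21, 21, 21], reappears at step 15: the system is in a cycle of period 4 from step 11 on.  Therefore the state at step 1747 equals the state at step 11 + ((1747 - 11) mod 4) = 11, which is [21, 21, 21, 21].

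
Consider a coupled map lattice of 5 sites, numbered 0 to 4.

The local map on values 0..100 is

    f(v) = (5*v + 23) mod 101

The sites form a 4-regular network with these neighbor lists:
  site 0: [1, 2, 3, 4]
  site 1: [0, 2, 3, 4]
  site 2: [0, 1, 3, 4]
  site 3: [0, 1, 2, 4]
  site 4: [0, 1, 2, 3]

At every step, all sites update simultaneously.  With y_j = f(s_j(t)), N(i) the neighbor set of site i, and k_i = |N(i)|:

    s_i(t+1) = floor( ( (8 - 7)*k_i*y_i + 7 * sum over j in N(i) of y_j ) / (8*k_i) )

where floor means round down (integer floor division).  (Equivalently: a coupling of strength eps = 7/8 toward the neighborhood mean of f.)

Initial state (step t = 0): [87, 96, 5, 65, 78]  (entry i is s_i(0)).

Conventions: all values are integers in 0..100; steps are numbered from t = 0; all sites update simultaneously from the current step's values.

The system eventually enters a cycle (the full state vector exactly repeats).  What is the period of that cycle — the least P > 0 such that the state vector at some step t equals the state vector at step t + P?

Answer: 15
Key observation: The state at step 31, [83, 83, 85, 85, 85], reappears at step 46 — and no state repeats earlier — so the cycle the system enters has period 15.

Derivation:
t=0: [87, 96, 5, 65, 78]
t=1: [50, 46, 51, 51, 54]
t=2: [73, 75, 72, 72, 71]
t=3: [82, 81, 83, 83, 83]
t=4: [31, 31, 30, 30, 30]
t=5: [73, 73, 74, 74, 74]
t=6: [88, 88, 87, 87, 87]
t=7: [55, 55, 56, 56, 56]
t=8: [33, 33, 42, 42, 42]
t=9: [50, 50, 55, 55, 55]
t=10: [87, 87, 85, 85, 85]
t=11: [47, 47, 48, 48, 48]
t=12: [59, 59, 58, 58, 58]
t=13: [11, 11, 12, 12, 12]
t=14: [81, 81, 80, 80, 80]
t=15: [20, 20, 21, 21, 21]
t=16: [25, 25, 24, 24, 24]
t=17: [43, 43, 44, 44, 44]
t=18: [39, 39, 38, 38, 38]
t=19: [12, 12, 13, 13, 13]
t=20: [86, 86, 85, 85, 85]
t=21: [45, 45, 46, 46, 46]
t=22: [49, 49, 48, 48, 48]
t=23: [62, 62, 63, 63, 63]
t=24: [33, 33, 32, 32, 32]
t=25: [83, 83, 84, 84, 84]
t=26: [37, 37, 36, 36, 36]
t=27: [2, 2, 3, 3, 3]
t=28: [36, 36, 35, 35, 35]
t=29: [64, 64, 55, 55, 55]
t=30: [76, 76, 71, 71, 71]
t=31: [83, 83, 85, 85, 85]
t=32: [40, 40, 39, 39, 39]
t=33: [17, 17, 18, 18, 18]
t=34: [10, 10, 9, 9, 9]
t=35: [69, 69, 70, 70, 70]
t=36: [68, 68, 67, 67, 67]
t=37: [56, 56, 57, 57, 57]
t=38: [3, 3, 2, 2, 2]
t=39: [34, 34, 35, 35, 35]
t=40: [95, 95, 94, 94, 94]
t=41: [90, 90, 91, 91, 91]
t=42: [72, 72, 71, 71, 71]
t=43: [76, 76, 77, 77, 77]
t=44: [37, 37, 46, 46, 46]
t=45: [35, 35, 31, 31, 31]
t=46: [83, 83, 85, 85, 85]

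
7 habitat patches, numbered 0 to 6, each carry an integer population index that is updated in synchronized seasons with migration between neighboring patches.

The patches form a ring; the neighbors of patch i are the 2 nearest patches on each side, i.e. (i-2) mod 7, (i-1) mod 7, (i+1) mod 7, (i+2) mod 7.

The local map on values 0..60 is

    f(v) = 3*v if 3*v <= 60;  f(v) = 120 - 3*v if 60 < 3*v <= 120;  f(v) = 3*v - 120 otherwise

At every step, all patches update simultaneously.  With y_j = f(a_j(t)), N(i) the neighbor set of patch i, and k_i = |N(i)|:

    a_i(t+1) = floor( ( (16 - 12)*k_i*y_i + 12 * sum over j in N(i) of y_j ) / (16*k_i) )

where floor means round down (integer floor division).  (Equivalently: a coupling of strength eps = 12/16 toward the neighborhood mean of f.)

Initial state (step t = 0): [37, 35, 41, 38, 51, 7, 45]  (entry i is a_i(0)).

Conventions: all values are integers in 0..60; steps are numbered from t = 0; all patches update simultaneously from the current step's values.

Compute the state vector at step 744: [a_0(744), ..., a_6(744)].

Simulating step by step:
t=0: [37, 35, 41, 38, 51, 7, 45]
t=1: [12, 9, 12, 15, 16, 17, 18]
t=2: [40, 38, 38, 41, 46, 47, 43]
t=3: [7, 4, 6, 10, 11, 10, 10]
t=4: [22, 21, 22, 24, 28, 28, 25]
t=5: [49, 51, 50, 46, 43, 43, 45]
t=6: [23, 25, 23, 19, 15, 15, 18]
t=7: [49, 51, 49, 49, 50, 50, 48]
t=8: [28, 27, 28, 29, 27, 27, 28]
t=9: [37, 36, 36, 36, 36, 36, 37]
t=10: [10, 10, 11, 12, 11, 10, 10]
t=11: [30, 31, 32, 32, 32, 31, 30]
t=12: [27, 27, 25, 25, 25, 27, 27]
t=13: [40, 41, 42, 42, 42, 41, 40]
t=14: [2, 3, 4, 4, 4, 3, 2]
t=15: [8, 9, 10, 10, 10, 9, 8]
t=16: [26, 27, 28, 28, 28, 27, 26]
t=17: [39, 39, 37, 37, 37, 39, 39]
t=18: [4, 5, 6, 6, 6, 5, 4]
t=19: [14, 15, 16, 16, 16, 15, 14]
t=20: [44, 45, 46, 46, 46, 45, 44]
t=21: [14, 15, 16, 16, 16, 15, 14]

Answer: [44, 45, 46, 46, 46, 45, 44]
Key observation: The state at step 19, [14, 15, 16, 16, 16, 15, 14], reappears at step 21: the system is in a cycle of period 2 from step 19 on.  Therefore the state at step 744 equals the state at step 19 + ((744 - 19) mod 2) = 20, which is [44, 45, 46, 46, 46, 45, 44].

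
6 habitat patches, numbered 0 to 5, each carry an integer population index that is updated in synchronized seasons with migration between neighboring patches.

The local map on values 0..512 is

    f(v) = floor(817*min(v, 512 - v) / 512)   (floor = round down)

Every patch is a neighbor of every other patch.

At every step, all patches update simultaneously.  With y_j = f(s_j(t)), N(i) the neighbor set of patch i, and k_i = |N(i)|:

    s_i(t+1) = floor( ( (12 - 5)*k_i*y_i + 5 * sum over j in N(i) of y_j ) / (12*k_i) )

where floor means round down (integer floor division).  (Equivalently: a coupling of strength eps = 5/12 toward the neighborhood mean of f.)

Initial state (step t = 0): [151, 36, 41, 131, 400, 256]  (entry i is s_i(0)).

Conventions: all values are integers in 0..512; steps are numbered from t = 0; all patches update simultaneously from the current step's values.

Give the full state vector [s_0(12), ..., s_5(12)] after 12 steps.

Answer: [386, 385, 386, 384, 384, 386]

Derivation:
t=0: [151, 36, 41, 131, 400, 256]
t=1: [216, 124, 128, 200, 185, 300]
t=2: [313, 239, 243, 300, 288, 310]
t=3: [333, 365, 368, 344, 353, 336]
t=4: [271, 246, 243, 263, 255, 269]
t=5: [388, 392, 389, 394, 399, 389]
t=6: [194, 191, 193, 189, 185, 193]
t=7: [306, 303, 305, 302, 299, 305]
t=8: [330, 332, 331, 333, 335, 331]
t=9: [288, 286, 287, 285, 284, 287]
t=10: [358, 360, 359, 361, 361, 359]
t=11: [243, 242, 243, 241, 241, 243]
t=12: [386, 385, 386, 384, 384, 386]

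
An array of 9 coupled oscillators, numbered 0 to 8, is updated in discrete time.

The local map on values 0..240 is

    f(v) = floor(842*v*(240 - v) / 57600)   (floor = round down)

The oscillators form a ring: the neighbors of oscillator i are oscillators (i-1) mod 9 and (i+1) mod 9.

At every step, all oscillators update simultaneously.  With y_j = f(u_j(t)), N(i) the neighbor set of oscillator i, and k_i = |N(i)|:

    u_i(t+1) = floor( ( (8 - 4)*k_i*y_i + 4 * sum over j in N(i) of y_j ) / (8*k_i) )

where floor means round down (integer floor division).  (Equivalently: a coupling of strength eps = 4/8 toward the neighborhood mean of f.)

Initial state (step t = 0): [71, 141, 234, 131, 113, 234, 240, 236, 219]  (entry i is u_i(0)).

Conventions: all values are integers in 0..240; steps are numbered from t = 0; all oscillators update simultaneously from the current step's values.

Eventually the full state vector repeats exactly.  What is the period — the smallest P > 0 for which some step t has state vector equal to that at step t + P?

Simulating step by step:
t=0: [71, 141, 234, 131, 113, 234, 240, 236, 219]
t=1: [155, 150, 113, 161, 161, 62, 8, 23, 80]
t=2: [192, 198, 200, 191, 179, 133, 71, 89, 159]
t=3: [144, 123, 122, 136, 165, 187, 188, 188, 176]
t=4: [194, 208, 209, 200, 177, 152, 142, 147, 168]
t=5: [133, 104, 100, 122, 159, 189, 200, 194, 170]
t=6: [198, 206, 206, 203, 181, 146, 125, 137, 171]
t=7: [129, 106, 103, 119, 155, 191, 206, 198, 167]
t=8: [200, 207, 207, 204, 182, 141, 115, 130, 171]
t=9: [125, 103, 101, 116, 154, 193, 208, 200, 167]
t=10: [201, 206, 206, 204, 182, 138, 110, 126, 170]
t=11: [125, 105, 103, 117, 155, 193, 208, 200, 167]
t=12: [201, 207, 207, 204, 181, 138, 110, 126, 170]
t=13: [125, 102, 101, 117, 156, 193, 208, 200, 167]
t=14: [200, 206, 206, 204, 181, 138, 110, 126, 170]
t=15: [126, 105, 103, 118, 156, 193, 208, 200, 167]
t=16: [200, 207, 207, 204, 181, 138, 110, 126, 170]
t=17: [126, 103, 101, 117, 156, 193, 208, 200, 167]
t=18: [200, 206, 206, 204, 181, 138, 110, 126, 170]

Answer: 4
Key observation: The state at step 14, [200, 206, 206, 204, 181, 138, 110, 126, 170], reappears at step 18 — and no state repeats earlier — so the cycle the system enters has period 4.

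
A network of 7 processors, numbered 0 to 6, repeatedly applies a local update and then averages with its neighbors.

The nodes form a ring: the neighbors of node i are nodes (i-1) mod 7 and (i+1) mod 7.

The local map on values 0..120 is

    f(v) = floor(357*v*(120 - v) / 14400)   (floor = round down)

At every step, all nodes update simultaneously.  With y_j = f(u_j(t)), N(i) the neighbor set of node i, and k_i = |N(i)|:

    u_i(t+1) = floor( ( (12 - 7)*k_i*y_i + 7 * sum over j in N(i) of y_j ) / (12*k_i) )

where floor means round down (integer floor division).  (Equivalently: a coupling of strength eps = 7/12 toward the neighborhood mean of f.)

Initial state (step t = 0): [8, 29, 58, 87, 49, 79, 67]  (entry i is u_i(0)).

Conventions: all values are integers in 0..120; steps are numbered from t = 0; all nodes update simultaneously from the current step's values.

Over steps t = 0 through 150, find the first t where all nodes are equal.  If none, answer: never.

Simulating step by step:
t=0: [8, 29, 58, 87, 49, 79, 67]  (not all equal)
t=1: [53, 59, 76, 80, 79, 84, 66]  (not all equal)
t=2: [88, 86, 83, 80, 77, 79, 83]  (not all equal)
t=3: [71, 72, 75, 79, 80, 79, 75]  (not all equal)
t=4: [84, 84, 82, 80, 79, 80, 83]  (not all equal)
t=5: [74, 74, 76, 78, 79, 78, 76]  (not all equal)
t=6: [83, 83, 82, 81, 80, 81, 82]  (not all equal)
t=7: [76, 76, 77, 78, 78, 78, 77]  (not all equal)
t=8: [82, 82, 81, 81, 81, 81, 81]  (not all equal)
t=9: [77, 77, 77, 78, 78, 78, 77]  (not all equal)
t=10: [82, 82, 81, 81, 81, 81, 81]  (not all equal)

Answer: never
Key observation: The state at step 8 reappears at step 10 — the system is in a cycle of period 2 from step 8 on.  No step 0..10 is synchronized, and the cycle repeats forever, so no step up to 150 (or ever) has all nodes equal.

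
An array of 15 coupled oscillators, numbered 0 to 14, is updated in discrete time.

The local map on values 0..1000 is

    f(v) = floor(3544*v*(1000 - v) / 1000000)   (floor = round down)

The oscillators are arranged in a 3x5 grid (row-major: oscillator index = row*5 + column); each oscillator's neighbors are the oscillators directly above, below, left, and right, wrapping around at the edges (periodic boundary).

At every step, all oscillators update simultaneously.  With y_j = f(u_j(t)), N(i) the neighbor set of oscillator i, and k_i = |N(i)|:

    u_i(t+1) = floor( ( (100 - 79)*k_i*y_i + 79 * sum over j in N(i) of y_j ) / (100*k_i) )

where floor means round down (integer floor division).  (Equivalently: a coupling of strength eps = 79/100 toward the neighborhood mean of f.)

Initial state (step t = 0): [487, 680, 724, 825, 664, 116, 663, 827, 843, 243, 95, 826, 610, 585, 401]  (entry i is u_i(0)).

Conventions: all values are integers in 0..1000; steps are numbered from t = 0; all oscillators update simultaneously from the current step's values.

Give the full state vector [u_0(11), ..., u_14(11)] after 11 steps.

Simulating step by step:
t=0: [487, 680, 724, 825, 664, 116, 663, 827, 843, 243, 95, 826, 610, 585, 401]
t=1: [625, 733, 668, 665, 738, 595, 590, 661, 597, 625, 578, 641, 687, 708, 693]
t=2: [785, 794, 764, 768, 776, 847, 803, 809, 800, 795, 823, 798, 777, 777, 772]
t=3: [554, 589, 602, 613, 609, 540, 543, 584, 586, 568, 552, 568, 597, 609, 589]
t=4: [866, 865, 851, 846, 856, 875, 869, 859, 854, 861, 871, 866, 854, 850, 857]
t=5: [409, 417, 438, 447, 433, 404, 408, 432, 441, 424, 408, 413, 436, 445, 428]
t=6: [859, 860, 869, 873, 866, 857, 859, 868, 871, 865, 858, 860, 869, 872, 866]
t=7: [426, 422, 405, 399, 411, 427, 424, 407, 400, 413, 426, 423, 406, 399, 412]
t=8: [864, 862, 855, 851, 857, 864, 863, 855, 852, 858, 864, 862, 855, 851, 857]
t=9: [420, 423, 437, 443, 432, 419, 423, 436, 442, 432, 420, 423, 437, 443, 432]
t=10: [864, 865, 870, 872, 868, 864, 864, 870, 872, 868, 864, 865, 870, 872, 868]
t=11: [413, 411, 401, 398, 405, 414, 411, 402, 398, 405, 413, 411, 401, 398, 405]

Answer: [413, 411, 401, 398, 405, 414, 411, 402, 398, 405, 413, 411, 401, 398, 405]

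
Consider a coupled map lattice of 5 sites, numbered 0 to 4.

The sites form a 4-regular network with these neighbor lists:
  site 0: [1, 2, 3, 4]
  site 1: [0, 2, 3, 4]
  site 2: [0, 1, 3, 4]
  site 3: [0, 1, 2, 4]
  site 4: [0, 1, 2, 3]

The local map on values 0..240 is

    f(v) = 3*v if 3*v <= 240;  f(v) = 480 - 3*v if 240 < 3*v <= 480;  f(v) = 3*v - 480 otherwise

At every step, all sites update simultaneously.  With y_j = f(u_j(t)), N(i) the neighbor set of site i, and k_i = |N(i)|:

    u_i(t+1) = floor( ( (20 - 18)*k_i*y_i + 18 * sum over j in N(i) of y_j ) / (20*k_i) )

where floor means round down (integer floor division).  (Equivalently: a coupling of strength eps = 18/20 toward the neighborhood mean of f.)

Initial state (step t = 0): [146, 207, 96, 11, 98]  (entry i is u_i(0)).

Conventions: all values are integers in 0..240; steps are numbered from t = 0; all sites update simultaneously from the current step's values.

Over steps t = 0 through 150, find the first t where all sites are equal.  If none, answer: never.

Answer: never
Key observation: The state at step 14 reappears at step 17 — the system is in a cycle of period 3 from step 14 on.  No step 0..17 is synchronized, and the cycle repeats forever, so no step up to 150 (or ever) has all sites equal.

Derivation:
t=0: [146, 207, 96, 11, 98]  (not all equal)
t=1: [128, 116, 109, 129, 110]  (not all equal)
t=2: [128, 123, 121, 128, 121]  (not all equal)
t=3: [108, 106, 106, 108, 106]  (not all equal)
t=4: [160, 159, 159, 160, 159]  (not all equal)
t=5: [2, 1, 1, 2, 1]  (not all equal)
t=6: [3, 4, 4, 3, 4]  (not all equal)
t=7: [11, 10, 10, 11, 10]  (not all equal)
t=8: [30, 31, 31, 30, 31]  (not all equal)
t=9: [92, 91, 91, 92, 91]  (not all equal)
t=10: [206, 205, 205, 206, 205]  (not all equal)
t=11: [135, 136, 136, 135, 136]  (not all equal)
t=12: [72, 73, 73, 72, 73]  (not all equal)
t=13: [218, 217, 217, 218, 217]  (not all equal)
t=14: [171, 172, 172, 171, 172]  (not all equal)
t=15: [35, 34, 34, 35, 34]  (not all equal)
t=16: [102, 103, 103, 102, 103]  (not all equal)
t=17: [171, 172, 172, 171, 172]  (not all equal)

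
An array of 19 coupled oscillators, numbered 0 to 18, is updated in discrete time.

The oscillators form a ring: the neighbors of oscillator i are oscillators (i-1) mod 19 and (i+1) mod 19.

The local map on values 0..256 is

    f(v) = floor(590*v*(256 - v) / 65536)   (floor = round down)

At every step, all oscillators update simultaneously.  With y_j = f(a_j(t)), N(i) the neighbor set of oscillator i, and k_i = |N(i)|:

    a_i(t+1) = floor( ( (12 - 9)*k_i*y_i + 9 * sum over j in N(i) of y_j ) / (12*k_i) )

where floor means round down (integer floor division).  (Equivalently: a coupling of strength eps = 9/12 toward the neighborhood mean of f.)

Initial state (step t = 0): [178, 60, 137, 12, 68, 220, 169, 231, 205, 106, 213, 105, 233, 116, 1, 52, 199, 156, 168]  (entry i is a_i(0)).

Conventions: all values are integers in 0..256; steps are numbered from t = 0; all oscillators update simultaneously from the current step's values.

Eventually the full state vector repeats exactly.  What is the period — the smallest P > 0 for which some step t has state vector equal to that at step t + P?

Simulating step by step:
t=0: [178, 60, 137, 12, 68, 220, 169, 231, 205, 106, 213, 105, 233, 116, 1, 52, 199, 156, 168]
t=1: [120, 127, 85, 104, 65, 110, 78, 97, 96, 101, 127, 84, 120, 55, 90, 62, 113, 123, 132]
t=2: [146, 140, 140, 125, 135, 124, 136, 132, 138, 141, 138, 142, 122, 129, 111, 131, 131, 146, 146]
t=3: [144, 145, 146, 146, 147, 146, 146, 146, 146, 145, 145, 146, 146, 145, 146, 145, 145, 145, 144]
t=4: [144, 144, 144, 144, 144, 144, 144, 144, 144, 144, 144, 144, 144, 144, 144, 144, 144, 144, 144]
t=5: [145, 145, 145, 145, 145, 145, 145, 145, 145, 145, 145, 145, 145, 145, 145, 145, 145, 145, 145]
t=6: [144, 144, 144, 144, 144, 144, 144, 144, 144, 144, 144, 144, 144, 144, 144, 144, 144, 144, 144]

Answer: 2
Key observation: The state at step 4, [144, 144, 144, 144, 144, 144, 144, 144, 144, 144, 144, 144, 144, 144, 144, 144, 144, 144, 144], reappears at step 6 — and no state repeats earlier — so the cycle the system enters has period 2.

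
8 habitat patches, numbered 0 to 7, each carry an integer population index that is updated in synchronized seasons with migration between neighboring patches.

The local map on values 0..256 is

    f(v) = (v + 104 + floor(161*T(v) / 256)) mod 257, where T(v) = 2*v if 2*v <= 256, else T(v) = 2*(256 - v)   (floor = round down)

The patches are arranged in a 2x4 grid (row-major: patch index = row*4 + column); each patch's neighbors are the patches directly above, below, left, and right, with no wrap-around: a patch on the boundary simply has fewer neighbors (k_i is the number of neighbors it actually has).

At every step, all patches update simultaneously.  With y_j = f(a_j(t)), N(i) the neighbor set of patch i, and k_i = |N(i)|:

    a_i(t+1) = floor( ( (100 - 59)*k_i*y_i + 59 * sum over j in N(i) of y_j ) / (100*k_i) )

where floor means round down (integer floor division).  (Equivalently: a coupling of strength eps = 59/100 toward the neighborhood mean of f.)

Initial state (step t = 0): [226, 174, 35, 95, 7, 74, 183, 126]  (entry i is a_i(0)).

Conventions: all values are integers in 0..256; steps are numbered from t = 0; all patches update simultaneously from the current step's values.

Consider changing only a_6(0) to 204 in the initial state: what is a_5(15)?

Answer: a_5(15) = 112
Key observation: This trace re-runs the system from the modified initial state.

Derivation:
t=0: [226, 174, 35, 95, 7, 74, 204, 126]
t=1: [116, 111, 134, 117, 85, 76, 112, 105]
t=2: [84, 90, 115, 109, 52, 53, 87, 96]
t=3: [94, 92, 80, 87, 167, 153, 94, 65]
t=4: [76, 64, 41, 99, 106, 99, 104, 132]
t=5: [105, 157, 158, 126, 61, 110, 111, 99]
t=6: [143, 112, 122, 112, 151, 130, 97, 95]
t=7: [121, 117, 101, 94, 132, 113, 89, 73]
t=8: [121, 103, 73, 49, 120, 99, 56, 35]
t=9: [107, 71, 107, 144, 104, 112, 146, 206]
t=10: [62, 56, 88, 113, 88, 83, 113, 124]
t=11: [180, 157, 103, 92, 100, 88, 82, 111]
t=12: [109, 100, 74, 74, 78, 64, 56, 65]
t=13: [66, 99, 67, 83, 110, 165, 194, 174]
t=14: [152, 153, 148, 125, 150, 107, 147, 95]
t=15: [129, 121, 129, 109, 117, 112, 108, 101]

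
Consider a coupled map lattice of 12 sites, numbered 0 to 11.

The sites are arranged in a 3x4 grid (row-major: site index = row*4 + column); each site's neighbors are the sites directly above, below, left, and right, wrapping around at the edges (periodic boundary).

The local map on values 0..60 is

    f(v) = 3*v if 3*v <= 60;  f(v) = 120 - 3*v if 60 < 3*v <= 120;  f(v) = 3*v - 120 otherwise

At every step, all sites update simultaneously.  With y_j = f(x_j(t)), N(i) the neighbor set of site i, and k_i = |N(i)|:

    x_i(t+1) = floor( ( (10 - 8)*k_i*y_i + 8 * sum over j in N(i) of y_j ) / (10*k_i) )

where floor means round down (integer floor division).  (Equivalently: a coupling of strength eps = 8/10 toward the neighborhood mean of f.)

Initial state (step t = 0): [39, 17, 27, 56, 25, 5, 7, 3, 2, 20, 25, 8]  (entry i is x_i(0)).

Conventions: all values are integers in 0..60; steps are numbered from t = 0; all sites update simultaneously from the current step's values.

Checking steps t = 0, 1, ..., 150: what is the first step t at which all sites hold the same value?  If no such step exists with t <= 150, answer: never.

Simulating step by step:
t=0: [39, 17, 27, 56, 25, 5, 7, 3, 2, 20, 25, 8]  (not all equal)
t=1: [30, 33, 40, 24, 15, 38, 25, 29, 27, 35, 37, 26]  (not all equal)
t=2: [36, 14, 24, 30, 30, 26, 18, 42, 34, 18, 22, 34]  (not all equal)
t=3: [26, 39, 45, 22, 21, 44, 40, 27, 26, 42, 45, 25]  (not all equal)
t=4: [39, 15, 17, 39, 38, 15, 16, 39, 38, 15, 16, 39]  (not all equal)
t=5: [12, 37, 39, 12, 12, 37, 39, 12, 12, 37, 39, 12]  (not all equal)
t=6: [30, 13, 10, 29, 30, 13, 10, 29, 30, 13, 10, 29]  (not all equal)
t=7: [32, 35, 32, 31, 32, 35, 32, 31, 32, 35, 32, 31]  (not all equal)
t=8: [22, 18, 22, 25, 22, 18, 22, 25, 22, 18, 22, 25]  (not all equal)
t=9: [52, 54, 52, 48, 52, 54, 52, 48, 52, 54, 52, 48]  (not all equal)
t=10: [34, 39, 34, 28, 34, 39, 34, 28, 34, 39, 34, 28]  (not all equal)
t=11: [18, 9, 18, 28, 18, 9, 18, 28, 18, 9, 18, 28]  (not all equal)
t=12: [45, 37, 45, 43, 45, 37, 45, 43, 45, 37, 45, 43]  (not all equal)
t=13: [12, 11, 12, 11, 12, 11, 12, 11, 12, 11, 12, 11]  (not all equal)
t=14: [34, 34, 34, 34, 34, 34, 34, 34, 34, 34, 34, 34]  (all equal)

Answer: 14
Key observation: Synchronization is absorbing here: once all sites are equal they stay equal, and step 14 is the first all-equal step.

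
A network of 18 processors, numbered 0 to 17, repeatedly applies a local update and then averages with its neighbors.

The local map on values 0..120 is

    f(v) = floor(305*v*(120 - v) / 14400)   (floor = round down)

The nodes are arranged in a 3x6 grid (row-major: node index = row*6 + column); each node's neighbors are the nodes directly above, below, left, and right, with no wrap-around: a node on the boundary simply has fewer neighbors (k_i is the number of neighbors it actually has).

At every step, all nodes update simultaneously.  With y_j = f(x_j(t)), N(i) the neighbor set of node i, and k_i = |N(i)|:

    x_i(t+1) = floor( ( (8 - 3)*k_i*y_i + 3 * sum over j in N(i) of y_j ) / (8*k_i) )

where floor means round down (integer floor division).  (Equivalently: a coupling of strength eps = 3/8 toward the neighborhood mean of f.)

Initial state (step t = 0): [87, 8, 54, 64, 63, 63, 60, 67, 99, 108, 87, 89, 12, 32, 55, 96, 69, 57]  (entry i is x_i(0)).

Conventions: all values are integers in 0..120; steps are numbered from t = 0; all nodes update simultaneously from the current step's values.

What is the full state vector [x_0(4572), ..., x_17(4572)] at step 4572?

Simulating step by step:
t=0: [87, 8, 54, 64, 63, 63, 60, 67, 99, 108, 87, 89, 12, 32, 55, 96, 69, 57]
t=1: [55, 37, 64, 69, 73, 72, 67, 65, 51, 38, 59, 62, 42, 59, 65, 52, 69, 72]
t=2: [73, 68, 73, 72, 72, 73, 74, 74, 73, 68, 74, 75, 71, 74, 74, 73, 74, 73]
t=3: [72, 73, 72, 73, 72, 72, 72, 72, 72, 73, 72, 71, 72, 72, 72, 72, 72, 71]
t=4: [72, 72, 72, 72, 72, 73, 73, 72, 72, 72, 72, 73, 73, 73, 73, 72, 73, 73]
t=5: [72, 73, 73, 73, 72, 72, 72, 72, 72, 73, 72, 72, 72, 72, 72, 72, 72, 72]
t=6: [72, 72, 72, 72, 72, 73, 73, 72, 72, 72, 72, 73, 73, 73, 73, 72, 73, 73]

Answer: [72, 72, 72, 72, 72, 73, 73, 72, 72, 72, 72, 73, 73, 73, 73, 72, 73, 73]
Key observation: The state at step 4, [72, 72, 72, 72, 72, 73, 73, 72, 72, 72, 72, 73, 73, 73, 73, 72, 73, 73], reappears at step 6: the system is in a cycle of period 2 from step 4 on.  Therefore the state at step 4572 equals the state at step 4 + ((4572 - 4) mod 2) = 4, which is [72, 72, 72, 72, 72, 73, 73, 72, 72, 72, 72, 73, 73, 73, 73, 72, 73, 73].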